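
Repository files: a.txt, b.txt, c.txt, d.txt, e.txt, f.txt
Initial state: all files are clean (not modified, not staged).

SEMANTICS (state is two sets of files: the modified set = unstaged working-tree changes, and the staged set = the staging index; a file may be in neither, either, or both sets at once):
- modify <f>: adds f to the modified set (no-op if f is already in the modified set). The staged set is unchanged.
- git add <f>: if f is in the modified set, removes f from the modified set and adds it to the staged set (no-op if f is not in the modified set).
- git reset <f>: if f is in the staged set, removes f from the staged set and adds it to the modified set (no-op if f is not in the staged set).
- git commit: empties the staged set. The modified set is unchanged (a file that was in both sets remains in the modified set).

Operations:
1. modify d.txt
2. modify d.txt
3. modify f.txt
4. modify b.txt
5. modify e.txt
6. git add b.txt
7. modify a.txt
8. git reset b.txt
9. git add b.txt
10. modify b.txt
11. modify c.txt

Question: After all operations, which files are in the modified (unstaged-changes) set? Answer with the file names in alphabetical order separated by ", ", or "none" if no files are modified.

Answer: a.txt, b.txt, c.txt, d.txt, e.txt, f.txt

Derivation:
After op 1 (modify d.txt): modified={d.txt} staged={none}
After op 2 (modify d.txt): modified={d.txt} staged={none}
After op 3 (modify f.txt): modified={d.txt, f.txt} staged={none}
After op 4 (modify b.txt): modified={b.txt, d.txt, f.txt} staged={none}
After op 5 (modify e.txt): modified={b.txt, d.txt, e.txt, f.txt} staged={none}
After op 6 (git add b.txt): modified={d.txt, e.txt, f.txt} staged={b.txt}
After op 7 (modify a.txt): modified={a.txt, d.txt, e.txt, f.txt} staged={b.txt}
After op 8 (git reset b.txt): modified={a.txt, b.txt, d.txt, e.txt, f.txt} staged={none}
After op 9 (git add b.txt): modified={a.txt, d.txt, e.txt, f.txt} staged={b.txt}
After op 10 (modify b.txt): modified={a.txt, b.txt, d.txt, e.txt, f.txt} staged={b.txt}
After op 11 (modify c.txt): modified={a.txt, b.txt, c.txt, d.txt, e.txt, f.txt} staged={b.txt}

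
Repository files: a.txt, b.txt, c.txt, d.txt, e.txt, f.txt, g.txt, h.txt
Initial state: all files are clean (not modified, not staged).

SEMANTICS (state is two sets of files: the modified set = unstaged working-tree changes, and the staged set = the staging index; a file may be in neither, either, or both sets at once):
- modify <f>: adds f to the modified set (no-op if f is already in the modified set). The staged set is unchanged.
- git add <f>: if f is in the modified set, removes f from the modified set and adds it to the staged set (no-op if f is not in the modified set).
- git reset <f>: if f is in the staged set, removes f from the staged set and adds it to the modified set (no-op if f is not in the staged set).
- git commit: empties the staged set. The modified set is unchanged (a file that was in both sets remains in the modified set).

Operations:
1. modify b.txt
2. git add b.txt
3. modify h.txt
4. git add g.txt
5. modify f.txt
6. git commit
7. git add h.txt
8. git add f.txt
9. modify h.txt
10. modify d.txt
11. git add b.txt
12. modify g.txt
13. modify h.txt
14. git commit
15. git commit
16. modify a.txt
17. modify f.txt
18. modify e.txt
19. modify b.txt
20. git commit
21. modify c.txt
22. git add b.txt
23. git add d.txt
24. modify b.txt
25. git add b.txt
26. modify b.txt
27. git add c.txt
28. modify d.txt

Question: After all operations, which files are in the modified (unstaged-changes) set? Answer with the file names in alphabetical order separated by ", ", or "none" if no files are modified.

After op 1 (modify b.txt): modified={b.txt} staged={none}
After op 2 (git add b.txt): modified={none} staged={b.txt}
After op 3 (modify h.txt): modified={h.txt} staged={b.txt}
After op 4 (git add g.txt): modified={h.txt} staged={b.txt}
After op 5 (modify f.txt): modified={f.txt, h.txt} staged={b.txt}
After op 6 (git commit): modified={f.txt, h.txt} staged={none}
After op 7 (git add h.txt): modified={f.txt} staged={h.txt}
After op 8 (git add f.txt): modified={none} staged={f.txt, h.txt}
After op 9 (modify h.txt): modified={h.txt} staged={f.txt, h.txt}
After op 10 (modify d.txt): modified={d.txt, h.txt} staged={f.txt, h.txt}
After op 11 (git add b.txt): modified={d.txt, h.txt} staged={f.txt, h.txt}
After op 12 (modify g.txt): modified={d.txt, g.txt, h.txt} staged={f.txt, h.txt}
After op 13 (modify h.txt): modified={d.txt, g.txt, h.txt} staged={f.txt, h.txt}
After op 14 (git commit): modified={d.txt, g.txt, h.txt} staged={none}
After op 15 (git commit): modified={d.txt, g.txt, h.txt} staged={none}
After op 16 (modify a.txt): modified={a.txt, d.txt, g.txt, h.txt} staged={none}
After op 17 (modify f.txt): modified={a.txt, d.txt, f.txt, g.txt, h.txt} staged={none}
After op 18 (modify e.txt): modified={a.txt, d.txt, e.txt, f.txt, g.txt, h.txt} staged={none}
After op 19 (modify b.txt): modified={a.txt, b.txt, d.txt, e.txt, f.txt, g.txt, h.txt} staged={none}
After op 20 (git commit): modified={a.txt, b.txt, d.txt, e.txt, f.txt, g.txt, h.txt} staged={none}
After op 21 (modify c.txt): modified={a.txt, b.txt, c.txt, d.txt, e.txt, f.txt, g.txt, h.txt} staged={none}
After op 22 (git add b.txt): modified={a.txt, c.txt, d.txt, e.txt, f.txt, g.txt, h.txt} staged={b.txt}
After op 23 (git add d.txt): modified={a.txt, c.txt, e.txt, f.txt, g.txt, h.txt} staged={b.txt, d.txt}
After op 24 (modify b.txt): modified={a.txt, b.txt, c.txt, e.txt, f.txt, g.txt, h.txt} staged={b.txt, d.txt}
After op 25 (git add b.txt): modified={a.txt, c.txt, e.txt, f.txt, g.txt, h.txt} staged={b.txt, d.txt}
After op 26 (modify b.txt): modified={a.txt, b.txt, c.txt, e.txt, f.txt, g.txt, h.txt} staged={b.txt, d.txt}
After op 27 (git add c.txt): modified={a.txt, b.txt, e.txt, f.txt, g.txt, h.txt} staged={b.txt, c.txt, d.txt}
After op 28 (modify d.txt): modified={a.txt, b.txt, d.txt, e.txt, f.txt, g.txt, h.txt} staged={b.txt, c.txt, d.txt}

Answer: a.txt, b.txt, d.txt, e.txt, f.txt, g.txt, h.txt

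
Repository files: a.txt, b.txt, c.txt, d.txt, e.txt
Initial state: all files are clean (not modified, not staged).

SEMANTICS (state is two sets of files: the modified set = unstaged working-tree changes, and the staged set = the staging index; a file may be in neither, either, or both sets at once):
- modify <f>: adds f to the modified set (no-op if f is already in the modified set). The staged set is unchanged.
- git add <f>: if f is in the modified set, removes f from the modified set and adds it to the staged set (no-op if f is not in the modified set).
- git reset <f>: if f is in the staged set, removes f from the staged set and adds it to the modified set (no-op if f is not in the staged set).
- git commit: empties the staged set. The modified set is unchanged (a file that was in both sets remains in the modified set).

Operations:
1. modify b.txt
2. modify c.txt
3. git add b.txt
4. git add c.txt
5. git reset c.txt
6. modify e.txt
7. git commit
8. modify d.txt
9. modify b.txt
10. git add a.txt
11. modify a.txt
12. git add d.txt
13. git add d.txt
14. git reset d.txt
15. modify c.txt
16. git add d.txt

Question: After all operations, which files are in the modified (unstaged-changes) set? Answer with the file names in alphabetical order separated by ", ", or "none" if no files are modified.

After op 1 (modify b.txt): modified={b.txt} staged={none}
After op 2 (modify c.txt): modified={b.txt, c.txt} staged={none}
After op 3 (git add b.txt): modified={c.txt} staged={b.txt}
After op 4 (git add c.txt): modified={none} staged={b.txt, c.txt}
After op 5 (git reset c.txt): modified={c.txt} staged={b.txt}
After op 6 (modify e.txt): modified={c.txt, e.txt} staged={b.txt}
After op 7 (git commit): modified={c.txt, e.txt} staged={none}
After op 8 (modify d.txt): modified={c.txt, d.txt, e.txt} staged={none}
After op 9 (modify b.txt): modified={b.txt, c.txt, d.txt, e.txt} staged={none}
After op 10 (git add a.txt): modified={b.txt, c.txt, d.txt, e.txt} staged={none}
After op 11 (modify a.txt): modified={a.txt, b.txt, c.txt, d.txt, e.txt} staged={none}
After op 12 (git add d.txt): modified={a.txt, b.txt, c.txt, e.txt} staged={d.txt}
After op 13 (git add d.txt): modified={a.txt, b.txt, c.txt, e.txt} staged={d.txt}
After op 14 (git reset d.txt): modified={a.txt, b.txt, c.txt, d.txt, e.txt} staged={none}
After op 15 (modify c.txt): modified={a.txt, b.txt, c.txt, d.txt, e.txt} staged={none}
After op 16 (git add d.txt): modified={a.txt, b.txt, c.txt, e.txt} staged={d.txt}

Answer: a.txt, b.txt, c.txt, e.txt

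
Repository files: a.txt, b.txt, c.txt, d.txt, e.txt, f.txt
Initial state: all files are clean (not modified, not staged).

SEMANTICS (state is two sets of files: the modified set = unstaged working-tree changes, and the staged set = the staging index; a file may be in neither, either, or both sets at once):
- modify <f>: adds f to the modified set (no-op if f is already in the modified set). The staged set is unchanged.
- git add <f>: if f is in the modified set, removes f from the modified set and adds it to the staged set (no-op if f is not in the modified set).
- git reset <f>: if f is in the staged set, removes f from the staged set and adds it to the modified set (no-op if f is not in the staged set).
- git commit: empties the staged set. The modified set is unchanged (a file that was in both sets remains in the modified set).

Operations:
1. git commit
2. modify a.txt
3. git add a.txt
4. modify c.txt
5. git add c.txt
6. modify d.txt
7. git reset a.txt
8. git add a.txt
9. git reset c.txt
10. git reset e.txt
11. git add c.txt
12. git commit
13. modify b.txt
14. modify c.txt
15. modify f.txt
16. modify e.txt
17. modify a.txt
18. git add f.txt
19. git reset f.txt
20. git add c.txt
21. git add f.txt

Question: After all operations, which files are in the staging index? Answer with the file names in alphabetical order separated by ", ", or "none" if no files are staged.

After op 1 (git commit): modified={none} staged={none}
After op 2 (modify a.txt): modified={a.txt} staged={none}
After op 3 (git add a.txt): modified={none} staged={a.txt}
After op 4 (modify c.txt): modified={c.txt} staged={a.txt}
After op 5 (git add c.txt): modified={none} staged={a.txt, c.txt}
After op 6 (modify d.txt): modified={d.txt} staged={a.txt, c.txt}
After op 7 (git reset a.txt): modified={a.txt, d.txt} staged={c.txt}
After op 8 (git add a.txt): modified={d.txt} staged={a.txt, c.txt}
After op 9 (git reset c.txt): modified={c.txt, d.txt} staged={a.txt}
After op 10 (git reset e.txt): modified={c.txt, d.txt} staged={a.txt}
After op 11 (git add c.txt): modified={d.txt} staged={a.txt, c.txt}
After op 12 (git commit): modified={d.txt} staged={none}
After op 13 (modify b.txt): modified={b.txt, d.txt} staged={none}
After op 14 (modify c.txt): modified={b.txt, c.txt, d.txt} staged={none}
After op 15 (modify f.txt): modified={b.txt, c.txt, d.txt, f.txt} staged={none}
After op 16 (modify e.txt): modified={b.txt, c.txt, d.txt, e.txt, f.txt} staged={none}
After op 17 (modify a.txt): modified={a.txt, b.txt, c.txt, d.txt, e.txt, f.txt} staged={none}
After op 18 (git add f.txt): modified={a.txt, b.txt, c.txt, d.txt, e.txt} staged={f.txt}
After op 19 (git reset f.txt): modified={a.txt, b.txt, c.txt, d.txt, e.txt, f.txt} staged={none}
After op 20 (git add c.txt): modified={a.txt, b.txt, d.txt, e.txt, f.txt} staged={c.txt}
After op 21 (git add f.txt): modified={a.txt, b.txt, d.txt, e.txt} staged={c.txt, f.txt}

Answer: c.txt, f.txt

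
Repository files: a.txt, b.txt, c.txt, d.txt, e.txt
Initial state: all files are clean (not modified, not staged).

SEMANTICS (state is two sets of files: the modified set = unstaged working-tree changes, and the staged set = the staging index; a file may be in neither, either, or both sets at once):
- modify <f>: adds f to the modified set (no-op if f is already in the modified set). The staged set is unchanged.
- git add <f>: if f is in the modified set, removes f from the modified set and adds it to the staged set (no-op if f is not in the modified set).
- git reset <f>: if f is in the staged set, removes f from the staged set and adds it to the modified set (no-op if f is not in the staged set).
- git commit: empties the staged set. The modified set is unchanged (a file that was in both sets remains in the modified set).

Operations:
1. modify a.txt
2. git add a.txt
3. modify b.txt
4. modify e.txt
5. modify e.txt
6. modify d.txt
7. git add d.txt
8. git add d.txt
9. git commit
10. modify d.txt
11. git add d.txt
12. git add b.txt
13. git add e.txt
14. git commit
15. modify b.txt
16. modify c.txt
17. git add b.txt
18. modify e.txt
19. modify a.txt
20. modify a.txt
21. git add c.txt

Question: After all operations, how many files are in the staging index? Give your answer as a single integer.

After op 1 (modify a.txt): modified={a.txt} staged={none}
After op 2 (git add a.txt): modified={none} staged={a.txt}
After op 3 (modify b.txt): modified={b.txt} staged={a.txt}
After op 4 (modify e.txt): modified={b.txt, e.txt} staged={a.txt}
After op 5 (modify e.txt): modified={b.txt, e.txt} staged={a.txt}
After op 6 (modify d.txt): modified={b.txt, d.txt, e.txt} staged={a.txt}
After op 7 (git add d.txt): modified={b.txt, e.txt} staged={a.txt, d.txt}
After op 8 (git add d.txt): modified={b.txt, e.txt} staged={a.txt, d.txt}
After op 9 (git commit): modified={b.txt, e.txt} staged={none}
After op 10 (modify d.txt): modified={b.txt, d.txt, e.txt} staged={none}
After op 11 (git add d.txt): modified={b.txt, e.txt} staged={d.txt}
After op 12 (git add b.txt): modified={e.txt} staged={b.txt, d.txt}
After op 13 (git add e.txt): modified={none} staged={b.txt, d.txt, e.txt}
After op 14 (git commit): modified={none} staged={none}
After op 15 (modify b.txt): modified={b.txt} staged={none}
After op 16 (modify c.txt): modified={b.txt, c.txt} staged={none}
After op 17 (git add b.txt): modified={c.txt} staged={b.txt}
After op 18 (modify e.txt): modified={c.txt, e.txt} staged={b.txt}
After op 19 (modify a.txt): modified={a.txt, c.txt, e.txt} staged={b.txt}
After op 20 (modify a.txt): modified={a.txt, c.txt, e.txt} staged={b.txt}
After op 21 (git add c.txt): modified={a.txt, e.txt} staged={b.txt, c.txt}
Final staged set: {b.txt, c.txt} -> count=2

Answer: 2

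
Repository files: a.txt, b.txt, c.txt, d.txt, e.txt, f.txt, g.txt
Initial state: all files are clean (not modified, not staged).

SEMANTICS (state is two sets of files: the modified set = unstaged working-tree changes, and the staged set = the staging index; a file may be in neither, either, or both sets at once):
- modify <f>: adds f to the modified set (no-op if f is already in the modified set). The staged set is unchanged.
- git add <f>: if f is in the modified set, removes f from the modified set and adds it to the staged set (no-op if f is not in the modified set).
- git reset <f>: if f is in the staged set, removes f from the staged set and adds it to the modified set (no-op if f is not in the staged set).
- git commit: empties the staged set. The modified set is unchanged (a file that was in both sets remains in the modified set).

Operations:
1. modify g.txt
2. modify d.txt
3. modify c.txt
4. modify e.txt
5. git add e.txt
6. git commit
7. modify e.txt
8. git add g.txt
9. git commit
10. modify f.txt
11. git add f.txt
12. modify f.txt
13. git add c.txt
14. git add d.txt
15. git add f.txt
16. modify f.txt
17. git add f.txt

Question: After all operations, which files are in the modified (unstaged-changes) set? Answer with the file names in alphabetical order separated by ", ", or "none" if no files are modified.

Answer: e.txt

Derivation:
After op 1 (modify g.txt): modified={g.txt} staged={none}
After op 2 (modify d.txt): modified={d.txt, g.txt} staged={none}
After op 3 (modify c.txt): modified={c.txt, d.txt, g.txt} staged={none}
After op 4 (modify e.txt): modified={c.txt, d.txt, e.txt, g.txt} staged={none}
After op 5 (git add e.txt): modified={c.txt, d.txt, g.txt} staged={e.txt}
After op 6 (git commit): modified={c.txt, d.txt, g.txt} staged={none}
After op 7 (modify e.txt): modified={c.txt, d.txt, e.txt, g.txt} staged={none}
After op 8 (git add g.txt): modified={c.txt, d.txt, e.txt} staged={g.txt}
After op 9 (git commit): modified={c.txt, d.txt, e.txt} staged={none}
After op 10 (modify f.txt): modified={c.txt, d.txt, e.txt, f.txt} staged={none}
After op 11 (git add f.txt): modified={c.txt, d.txt, e.txt} staged={f.txt}
After op 12 (modify f.txt): modified={c.txt, d.txt, e.txt, f.txt} staged={f.txt}
After op 13 (git add c.txt): modified={d.txt, e.txt, f.txt} staged={c.txt, f.txt}
After op 14 (git add d.txt): modified={e.txt, f.txt} staged={c.txt, d.txt, f.txt}
After op 15 (git add f.txt): modified={e.txt} staged={c.txt, d.txt, f.txt}
After op 16 (modify f.txt): modified={e.txt, f.txt} staged={c.txt, d.txt, f.txt}
After op 17 (git add f.txt): modified={e.txt} staged={c.txt, d.txt, f.txt}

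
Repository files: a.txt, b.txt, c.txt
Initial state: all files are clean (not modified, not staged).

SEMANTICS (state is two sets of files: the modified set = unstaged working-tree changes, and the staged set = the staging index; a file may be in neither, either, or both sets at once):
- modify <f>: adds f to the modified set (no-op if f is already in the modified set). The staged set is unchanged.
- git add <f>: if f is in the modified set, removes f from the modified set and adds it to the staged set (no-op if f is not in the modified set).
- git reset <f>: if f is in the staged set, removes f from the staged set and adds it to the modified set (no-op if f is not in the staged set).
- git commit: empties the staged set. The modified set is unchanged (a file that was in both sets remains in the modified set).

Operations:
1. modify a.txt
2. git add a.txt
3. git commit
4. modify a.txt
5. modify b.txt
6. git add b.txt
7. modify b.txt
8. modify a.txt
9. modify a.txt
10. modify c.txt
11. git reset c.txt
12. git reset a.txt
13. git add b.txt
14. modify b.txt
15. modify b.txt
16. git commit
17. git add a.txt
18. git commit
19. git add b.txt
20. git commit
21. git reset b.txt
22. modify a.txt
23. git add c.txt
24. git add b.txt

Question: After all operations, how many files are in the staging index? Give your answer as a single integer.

After op 1 (modify a.txt): modified={a.txt} staged={none}
After op 2 (git add a.txt): modified={none} staged={a.txt}
After op 3 (git commit): modified={none} staged={none}
After op 4 (modify a.txt): modified={a.txt} staged={none}
After op 5 (modify b.txt): modified={a.txt, b.txt} staged={none}
After op 6 (git add b.txt): modified={a.txt} staged={b.txt}
After op 7 (modify b.txt): modified={a.txt, b.txt} staged={b.txt}
After op 8 (modify a.txt): modified={a.txt, b.txt} staged={b.txt}
After op 9 (modify a.txt): modified={a.txt, b.txt} staged={b.txt}
After op 10 (modify c.txt): modified={a.txt, b.txt, c.txt} staged={b.txt}
After op 11 (git reset c.txt): modified={a.txt, b.txt, c.txt} staged={b.txt}
After op 12 (git reset a.txt): modified={a.txt, b.txt, c.txt} staged={b.txt}
After op 13 (git add b.txt): modified={a.txt, c.txt} staged={b.txt}
After op 14 (modify b.txt): modified={a.txt, b.txt, c.txt} staged={b.txt}
After op 15 (modify b.txt): modified={a.txt, b.txt, c.txt} staged={b.txt}
After op 16 (git commit): modified={a.txt, b.txt, c.txt} staged={none}
After op 17 (git add a.txt): modified={b.txt, c.txt} staged={a.txt}
After op 18 (git commit): modified={b.txt, c.txt} staged={none}
After op 19 (git add b.txt): modified={c.txt} staged={b.txt}
After op 20 (git commit): modified={c.txt} staged={none}
After op 21 (git reset b.txt): modified={c.txt} staged={none}
After op 22 (modify a.txt): modified={a.txt, c.txt} staged={none}
After op 23 (git add c.txt): modified={a.txt} staged={c.txt}
After op 24 (git add b.txt): modified={a.txt} staged={c.txt}
Final staged set: {c.txt} -> count=1

Answer: 1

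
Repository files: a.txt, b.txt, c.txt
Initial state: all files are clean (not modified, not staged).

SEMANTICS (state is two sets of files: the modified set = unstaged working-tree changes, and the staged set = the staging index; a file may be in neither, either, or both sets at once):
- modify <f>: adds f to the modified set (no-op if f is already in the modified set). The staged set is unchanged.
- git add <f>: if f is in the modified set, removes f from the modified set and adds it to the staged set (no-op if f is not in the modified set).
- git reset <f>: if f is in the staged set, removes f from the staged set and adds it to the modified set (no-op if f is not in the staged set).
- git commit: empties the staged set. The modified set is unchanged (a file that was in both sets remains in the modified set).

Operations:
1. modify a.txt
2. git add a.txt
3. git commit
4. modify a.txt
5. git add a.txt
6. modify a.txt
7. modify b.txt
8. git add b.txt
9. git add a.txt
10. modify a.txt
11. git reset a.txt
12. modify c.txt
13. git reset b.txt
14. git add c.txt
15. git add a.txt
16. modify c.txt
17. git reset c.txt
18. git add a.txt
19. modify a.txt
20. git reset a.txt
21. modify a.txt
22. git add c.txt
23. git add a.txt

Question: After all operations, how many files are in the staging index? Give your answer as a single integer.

Answer: 2

Derivation:
After op 1 (modify a.txt): modified={a.txt} staged={none}
After op 2 (git add a.txt): modified={none} staged={a.txt}
After op 3 (git commit): modified={none} staged={none}
After op 4 (modify a.txt): modified={a.txt} staged={none}
After op 5 (git add a.txt): modified={none} staged={a.txt}
After op 6 (modify a.txt): modified={a.txt} staged={a.txt}
After op 7 (modify b.txt): modified={a.txt, b.txt} staged={a.txt}
After op 8 (git add b.txt): modified={a.txt} staged={a.txt, b.txt}
After op 9 (git add a.txt): modified={none} staged={a.txt, b.txt}
After op 10 (modify a.txt): modified={a.txt} staged={a.txt, b.txt}
After op 11 (git reset a.txt): modified={a.txt} staged={b.txt}
After op 12 (modify c.txt): modified={a.txt, c.txt} staged={b.txt}
After op 13 (git reset b.txt): modified={a.txt, b.txt, c.txt} staged={none}
After op 14 (git add c.txt): modified={a.txt, b.txt} staged={c.txt}
After op 15 (git add a.txt): modified={b.txt} staged={a.txt, c.txt}
After op 16 (modify c.txt): modified={b.txt, c.txt} staged={a.txt, c.txt}
After op 17 (git reset c.txt): modified={b.txt, c.txt} staged={a.txt}
After op 18 (git add a.txt): modified={b.txt, c.txt} staged={a.txt}
After op 19 (modify a.txt): modified={a.txt, b.txt, c.txt} staged={a.txt}
After op 20 (git reset a.txt): modified={a.txt, b.txt, c.txt} staged={none}
After op 21 (modify a.txt): modified={a.txt, b.txt, c.txt} staged={none}
After op 22 (git add c.txt): modified={a.txt, b.txt} staged={c.txt}
After op 23 (git add a.txt): modified={b.txt} staged={a.txt, c.txt}
Final staged set: {a.txt, c.txt} -> count=2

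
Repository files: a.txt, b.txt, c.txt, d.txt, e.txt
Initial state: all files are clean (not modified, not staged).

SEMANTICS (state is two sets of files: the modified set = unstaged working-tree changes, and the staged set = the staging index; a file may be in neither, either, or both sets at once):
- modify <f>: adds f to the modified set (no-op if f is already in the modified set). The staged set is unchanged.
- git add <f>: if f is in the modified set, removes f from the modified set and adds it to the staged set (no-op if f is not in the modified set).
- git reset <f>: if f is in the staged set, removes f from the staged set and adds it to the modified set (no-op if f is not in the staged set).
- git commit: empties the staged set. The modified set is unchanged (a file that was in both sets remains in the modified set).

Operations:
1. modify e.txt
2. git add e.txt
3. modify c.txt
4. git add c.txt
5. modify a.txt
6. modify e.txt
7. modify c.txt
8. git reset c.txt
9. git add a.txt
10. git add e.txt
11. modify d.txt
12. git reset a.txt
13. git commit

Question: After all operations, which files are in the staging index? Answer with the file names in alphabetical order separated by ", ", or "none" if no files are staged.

Answer: none

Derivation:
After op 1 (modify e.txt): modified={e.txt} staged={none}
After op 2 (git add e.txt): modified={none} staged={e.txt}
After op 3 (modify c.txt): modified={c.txt} staged={e.txt}
After op 4 (git add c.txt): modified={none} staged={c.txt, e.txt}
After op 5 (modify a.txt): modified={a.txt} staged={c.txt, e.txt}
After op 6 (modify e.txt): modified={a.txt, e.txt} staged={c.txt, e.txt}
After op 7 (modify c.txt): modified={a.txt, c.txt, e.txt} staged={c.txt, e.txt}
After op 8 (git reset c.txt): modified={a.txt, c.txt, e.txt} staged={e.txt}
After op 9 (git add a.txt): modified={c.txt, e.txt} staged={a.txt, e.txt}
After op 10 (git add e.txt): modified={c.txt} staged={a.txt, e.txt}
After op 11 (modify d.txt): modified={c.txt, d.txt} staged={a.txt, e.txt}
After op 12 (git reset a.txt): modified={a.txt, c.txt, d.txt} staged={e.txt}
After op 13 (git commit): modified={a.txt, c.txt, d.txt} staged={none}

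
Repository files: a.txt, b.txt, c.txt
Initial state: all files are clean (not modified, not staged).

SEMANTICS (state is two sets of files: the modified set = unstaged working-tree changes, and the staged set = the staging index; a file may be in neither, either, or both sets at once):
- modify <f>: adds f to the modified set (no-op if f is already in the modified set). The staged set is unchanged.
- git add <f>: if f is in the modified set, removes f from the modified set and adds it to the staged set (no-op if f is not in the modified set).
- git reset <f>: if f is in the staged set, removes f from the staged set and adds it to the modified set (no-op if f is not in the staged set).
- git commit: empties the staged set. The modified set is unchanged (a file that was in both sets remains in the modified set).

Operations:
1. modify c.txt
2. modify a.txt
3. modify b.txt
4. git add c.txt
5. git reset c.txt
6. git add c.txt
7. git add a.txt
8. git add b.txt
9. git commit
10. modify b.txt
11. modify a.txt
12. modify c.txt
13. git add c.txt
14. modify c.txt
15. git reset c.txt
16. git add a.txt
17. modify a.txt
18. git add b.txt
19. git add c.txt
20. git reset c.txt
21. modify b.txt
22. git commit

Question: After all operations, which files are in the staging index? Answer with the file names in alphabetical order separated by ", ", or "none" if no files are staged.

After op 1 (modify c.txt): modified={c.txt} staged={none}
After op 2 (modify a.txt): modified={a.txt, c.txt} staged={none}
After op 3 (modify b.txt): modified={a.txt, b.txt, c.txt} staged={none}
After op 4 (git add c.txt): modified={a.txt, b.txt} staged={c.txt}
After op 5 (git reset c.txt): modified={a.txt, b.txt, c.txt} staged={none}
After op 6 (git add c.txt): modified={a.txt, b.txt} staged={c.txt}
After op 7 (git add a.txt): modified={b.txt} staged={a.txt, c.txt}
After op 8 (git add b.txt): modified={none} staged={a.txt, b.txt, c.txt}
After op 9 (git commit): modified={none} staged={none}
After op 10 (modify b.txt): modified={b.txt} staged={none}
After op 11 (modify a.txt): modified={a.txt, b.txt} staged={none}
After op 12 (modify c.txt): modified={a.txt, b.txt, c.txt} staged={none}
After op 13 (git add c.txt): modified={a.txt, b.txt} staged={c.txt}
After op 14 (modify c.txt): modified={a.txt, b.txt, c.txt} staged={c.txt}
After op 15 (git reset c.txt): modified={a.txt, b.txt, c.txt} staged={none}
After op 16 (git add a.txt): modified={b.txt, c.txt} staged={a.txt}
After op 17 (modify a.txt): modified={a.txt, b.txt, c.txt} staged={a.txt}
After op 18 (git add b.txt): modified={a.txt, c.txt} staged={a.txt, b.txt}
After op 19 (git add c.txt): modified={a.txt} staged={a.txt, b.txt, c.txt}
After op 20 (git reset c.txt): modified={a.txt, c.txt} staged={a.txt, b.txt}
After op 21 (modify b.txt): modified={a.txt, b.txt, c.txt} staged={a.txt, b.txt}
After op 22 (git commit): modified={a.txt, b.txt, c.txt} staged={none}

Answer: none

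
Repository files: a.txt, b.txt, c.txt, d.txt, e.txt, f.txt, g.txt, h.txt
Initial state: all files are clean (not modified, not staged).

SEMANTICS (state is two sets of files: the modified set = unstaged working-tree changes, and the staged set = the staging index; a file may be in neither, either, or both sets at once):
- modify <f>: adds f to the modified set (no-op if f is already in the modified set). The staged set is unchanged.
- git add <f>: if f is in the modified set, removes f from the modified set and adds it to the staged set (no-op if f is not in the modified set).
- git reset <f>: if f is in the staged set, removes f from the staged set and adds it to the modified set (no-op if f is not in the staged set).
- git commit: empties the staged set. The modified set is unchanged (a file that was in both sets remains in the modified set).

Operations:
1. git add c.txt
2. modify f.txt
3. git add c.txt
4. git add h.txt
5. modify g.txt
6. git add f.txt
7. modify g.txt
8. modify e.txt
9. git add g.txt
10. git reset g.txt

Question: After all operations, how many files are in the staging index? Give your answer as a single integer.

Answer: 1

Derivation:
After op 1 (git add c.txt): modified={none} staged={none}
After op 2 (modify f.txt): modified={f.txt} staged={none}
After op 3 (git add c.txt): modified={f.txt} staged={none}
After op 4 (git add h.txt): modified={f.txt} staged={none}
After op 5 (modify g.txt): modified={f.txt, g.txt} staged={none}
After op 6 (git add f.txt): modified={g.txt} staged={f.txt}
After op 7 (modify g.txt): modified={g.txt} staged={f.txt}
After op 8 (modify e.txt): modified={e.txt, g.txt} staged={f.txt}
After op 9 (git add g.txt): modified={e.txt} staged={f.txt, g.txt}
After op 10 (git reset g.txt): modified={e.txt, g.txt} staged={f.txt}
Final staged set: {f.txt} -> count=1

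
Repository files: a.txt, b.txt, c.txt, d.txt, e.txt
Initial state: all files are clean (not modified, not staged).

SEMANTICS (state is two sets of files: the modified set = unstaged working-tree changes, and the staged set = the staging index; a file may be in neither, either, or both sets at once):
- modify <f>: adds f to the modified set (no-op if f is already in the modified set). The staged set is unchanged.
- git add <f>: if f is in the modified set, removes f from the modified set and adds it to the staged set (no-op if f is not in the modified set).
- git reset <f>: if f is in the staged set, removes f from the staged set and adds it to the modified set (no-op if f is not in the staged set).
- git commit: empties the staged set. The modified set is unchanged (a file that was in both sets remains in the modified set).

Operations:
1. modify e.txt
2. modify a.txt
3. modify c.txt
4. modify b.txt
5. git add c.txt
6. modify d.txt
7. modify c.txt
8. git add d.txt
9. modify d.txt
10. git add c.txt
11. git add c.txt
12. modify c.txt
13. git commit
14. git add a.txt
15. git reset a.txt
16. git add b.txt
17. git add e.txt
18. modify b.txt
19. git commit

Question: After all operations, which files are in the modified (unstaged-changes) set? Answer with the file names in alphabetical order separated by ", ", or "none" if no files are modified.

After op 1 (modify e.txt): modified={e.txt} staged={none}
After op 2 (modify a.txt): modified={a.txt, e.txt} staged={none}
After op 3 (modify c.txt): modified={a.txt, c.txt, e.txt} staged={none}
After op 4 (modify b.txt): modified={a.txt, b.txt, c.txt, e.txt} staged={none}
After op 5 (git add c.txt): modified={a.txt, b.txt, e.txt} staged={c.txt}
After op 6 (modify d.txt): modified={a.txt, b.txt, d.txt, e.txt} staged={c.txt}
After op 7 (modify c.txt): modified={a.txt, b.txt, c.txt, d.txt, e.txt} staged={c.txt}
After op 8 (git add d.txt): modified={a.txt, b.txt, c.txt, e.txt} staged={c.txt, d.txt}
After op 9 (modify d.txt): modified={a.txt, b.txt, c.txt, d.txt, e.txt} staged={c.txt, d.txt}
After op 10 (git add c.txt): modified={a.txt, b.txt, d.txt, e.txt} staged={c.txt, d.txt}
After op 11 (git add c.txt): modified={a.txt, b.txt, d.txt, e.txt} staged={c.txt, d.txt}
After op 12 (modify c.txt): modified={a.txt, b.txt, c.txt, d.txt, e.txt} staged={c.txt, d.txt}
After op 13 (git commit): modified={a.txt, b.txt, c.txt, d.txt, e.txt} staged={none}
After op 14 (git add a.txt): modified={b.txt, c.txt, d.txt, e.txt} staged={a.txt}
After op 15 (git reset a.txt): modified={a.txt, b.txt, c.txt, d.txt, e.txt} staged={none}
After op 16 (git add b.txt): modified={a.txt, c.txt, d.txt, e.txt} staged={b.txt}
After op 17 (git add e.txt): modified={a.txt, c.txt, d.txt} staged={b.txt, e.txt}
After op 18 (modify b.txt): modified={a.txt, b.txt, c.txt, d.txt} staged={b.txt, e.txt}
After op 19 (git commit): modified={a.txt, b.txt, c.txt, d.txt} staged={none}

Answer: a.txt, b.txt, c.txt, d.txt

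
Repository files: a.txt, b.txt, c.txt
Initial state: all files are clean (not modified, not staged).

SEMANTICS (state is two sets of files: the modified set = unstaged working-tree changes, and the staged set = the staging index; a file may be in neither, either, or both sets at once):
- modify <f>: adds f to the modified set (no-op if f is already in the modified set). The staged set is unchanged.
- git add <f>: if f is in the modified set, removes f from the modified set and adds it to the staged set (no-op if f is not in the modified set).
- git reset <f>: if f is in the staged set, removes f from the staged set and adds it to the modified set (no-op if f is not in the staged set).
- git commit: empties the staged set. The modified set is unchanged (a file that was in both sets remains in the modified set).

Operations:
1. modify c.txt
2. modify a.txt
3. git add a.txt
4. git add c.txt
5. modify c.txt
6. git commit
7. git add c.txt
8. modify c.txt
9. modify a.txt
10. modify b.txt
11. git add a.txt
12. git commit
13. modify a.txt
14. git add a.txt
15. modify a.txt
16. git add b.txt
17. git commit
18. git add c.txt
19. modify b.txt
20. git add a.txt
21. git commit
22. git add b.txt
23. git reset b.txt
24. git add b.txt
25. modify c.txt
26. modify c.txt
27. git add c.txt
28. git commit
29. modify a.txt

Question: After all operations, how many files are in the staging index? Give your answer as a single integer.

After op 1 (modify c.txt): modified={c.txt} staged={none}
After op 2 (modify a.txt): modified={a.txt, c.txt} staged={none}
After op 3 (git add a.txt): modified={c.txt} staged={a.txt}
After op 4 (git add c.txt): modified={none} staged={a.txt, c.txt}
After op 5 (modify c.txt): modified={c.txt} staged={a.txt, c.txt}
After op 6 (git commit): modified={c.txt} staged={none}
After op 7 (git add c.txt): modified={none} staged={c.txt}
After op 8 (modify c.txt): modified={c.txt} staged={c.txt}
After op 9 (modify a.txt): modified={a.txt, c.txt} staged={c.txt}
After op 10 (modify b.txt): modified={a.txt, b.txt, c.txt} staged={c.txt}
After op 11 (git add a.txt): modified={b.txt, c.txt} staged={a.txt, c.txt}
After op 12 (git commit): modified={b.txt, c.txt} staged={none}
After op 13 (modify a.txt): modified={a.txt, b.txt, c.txt} staged={none}
After op 14 (git add a.txt): modified={b.txt, c.txt} staged={a.txt}
After op 15 (modify a.txt): modified={a.txt, b.txt, c.txt} staged={a.txt}
After op 16 (git add b.txt): modified={a.txt, c.txt} staged={a.txt, b.txt}
After op 17 (git commit): modified={a.txt, c.txt} staged={none}
After op 18 (git add c.txt): modified={a.txt} staged={c.txt}
After op 19 (modify b.txt): modified={a.txt, b.txt} staged={c.txt}
After op 20 (git add a.txt): modified={b.txt} staged={a.txt, c.txt}
After op 21 (git commit): modified={b.txt} staged={none}
After op 22 (git add b.txt): modified={none} staged={b.txt}
After op 23 (git reset b.txt): modified={b.txt} staged={none}
After op 24 (git add b.txt): modified={none} staged={b.txt}
After op 25 (modify c.txt): modified={c.txt} staged={b.txt}
After op 26 (modify c.txt): modified={c.txt} staged={b.txt}
After op 27 (git add c.txt): modified={none} staged={b.txt, c.txt}
After op 28 (git commit): modified={none} staged={none}
After op 29 (modify a.txt): modified={a.txt} staged={none}
Final staged set: {none} -> count=0

Answer: 0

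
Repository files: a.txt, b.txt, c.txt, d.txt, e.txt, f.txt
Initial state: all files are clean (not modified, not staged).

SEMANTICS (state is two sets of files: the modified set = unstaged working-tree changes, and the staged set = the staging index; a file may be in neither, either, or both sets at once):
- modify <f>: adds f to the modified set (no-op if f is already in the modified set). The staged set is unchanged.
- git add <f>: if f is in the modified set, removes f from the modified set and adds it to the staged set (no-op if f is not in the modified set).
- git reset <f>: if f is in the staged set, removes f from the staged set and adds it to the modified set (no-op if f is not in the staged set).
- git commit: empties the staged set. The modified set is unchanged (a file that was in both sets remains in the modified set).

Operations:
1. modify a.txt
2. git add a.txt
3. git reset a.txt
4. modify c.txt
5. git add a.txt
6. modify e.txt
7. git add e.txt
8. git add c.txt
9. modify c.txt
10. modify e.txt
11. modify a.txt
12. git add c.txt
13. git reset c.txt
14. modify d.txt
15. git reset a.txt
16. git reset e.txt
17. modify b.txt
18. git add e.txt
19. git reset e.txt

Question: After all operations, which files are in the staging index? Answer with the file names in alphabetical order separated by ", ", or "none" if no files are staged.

After op 1 (modify a.txt): modified={a.txt} staged={none}
After op 2 (git add a.txt): modified={none} staged={a.txt}
After op 3 (git reset a.txt): modified={a.txt} staged={none}
After op 4 (modify c.txt): modified={a.txt, c.txt} staged={none}
After op 5 (git add a.txt): modified={c.txt} staged={a.txt}
After op 6 (modify e.txt): modified={c.txt, e.txt} staged={a.txt}
After op 7 (git add e.txt): modified={c.txt} staged={a.txt, e.txt}
After op 8 (git add c.txt): modified={none} staged={a.txt, c.txt, e.txt}
After op 9 (modify c.txt): modified={c.txt} staged={a.txt, c.txt, e.txt}
After op 10 (modify e.txt): modified={c.txt, e.txt} staged={a.txt, c.txt, e.txt}
After op 11 (modify a.txt): modified={a.txt, c.txt, e.txt} staged={a.txt, c.txt, e.txt}
After op 12 (git add c.txt): modified={a.txt, e.txt} staged={a.txt, c.txt, e.txt}
After op 13 (git reset c.txt): modified={a.txt, c.txt, e.txt} staged={a.txt, e.txt}
After op 14 (modify d.txt): modified={a.txt, c.txt, d.txt, e.txt} staged={a.txt, e.txt}
After op 15 (git reset a.txt): modified={a.txt, c.txt, d.txt, e.txt} staged={e.txt}
After op 16 (git reset e.txt): modified={a.txt, c.txt, d.txt, e.txt} staged={none}
After op 17 (modify b.txt): modified={a.txt, b.txt, c.txt, d.txt, e.txt} staged={none}
After op 18 (git add e.txt): modified={a.txt, b.txt, c.txt, d.txt} staged={e.txt}
After op 19 (git reset e.txt): modified={a.txt, b.txt, c.txt, d.txt, e.txt} staged={none}

Answer: none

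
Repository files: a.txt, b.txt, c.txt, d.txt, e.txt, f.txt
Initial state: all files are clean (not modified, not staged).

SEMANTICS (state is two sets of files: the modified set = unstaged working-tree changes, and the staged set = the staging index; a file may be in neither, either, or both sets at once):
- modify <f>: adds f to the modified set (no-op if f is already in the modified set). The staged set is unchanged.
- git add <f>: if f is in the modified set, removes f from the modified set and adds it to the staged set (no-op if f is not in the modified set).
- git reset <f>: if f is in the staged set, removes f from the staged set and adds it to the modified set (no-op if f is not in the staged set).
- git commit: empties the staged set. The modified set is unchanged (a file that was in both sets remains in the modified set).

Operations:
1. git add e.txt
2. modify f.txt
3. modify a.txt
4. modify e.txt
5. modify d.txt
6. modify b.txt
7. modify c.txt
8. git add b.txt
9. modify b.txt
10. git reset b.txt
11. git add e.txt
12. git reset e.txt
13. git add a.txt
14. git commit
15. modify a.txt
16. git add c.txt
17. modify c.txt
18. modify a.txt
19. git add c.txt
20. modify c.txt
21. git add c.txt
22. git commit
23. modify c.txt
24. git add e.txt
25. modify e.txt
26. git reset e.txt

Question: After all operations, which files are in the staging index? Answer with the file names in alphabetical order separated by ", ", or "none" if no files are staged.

After op 1 (git add e.txt): modified={none} staged={none}
After op 2 (modify f.txt): modified={f.txt} staged={none}
After op 3 (modify a.txt): modified={a.txt, f.txt} staged={none}
After op 4 (modify e.txt): modified={a.txt, e.txt, f.txt} staged={none}
After op 5 (modify d.txt): modified={a.txt, d.txt, e.txt, f.txt} staged={none}
After op 6 (modify b.txt): modified={a.txt, b.txt, d.txt, e.txt, f.txt} staged={none}
After op 7 (modify c.txt): modified={a.txt, b.txt, c.txt, d.txt, e.txt, f.txt} staged={none}
After op 8 (git add b.txt): modified={a.txt, c.txt, d.txt, e.txt, f.txt} staged={b.txt}
After op 9 (modify b.txt): modified={a.txt, b.txt, c.txt, d.txt, e.txt, f.txt} staged={b.txt}
After op 10 (git reset b.txt): modified={a.txt, b.txt, c.txt, d.txt, e.txt, f.txt} staged={none}
After op 11 (git add e.txt): modified={a.txt, b.txt, c.txt, d.txt, f.txt} staged={e.txt}
After op 12 (git reset e.txt): modified={a.txt, b.txt, c.txt, d.txt, e.txt, f.txt} staged={none}
After op 13 (git add a.txt): modified={b.txt, c.txt, d.txt, e.txt, f.txt} staged={a.txt}
After op 14 (git commit): modified={b.txt, c.txt, d.txt, e.txt, f.txt} staged={none}
After op 15 (modify a.txt): modified={a.txt, b.txt, c.txt, d.txt, e.txt, f.txt} staged={none}
After op 16 (git add c.txt): modified={a.txt, b.txt, d.txt, e.txt, f.txt} staged={c.txt}
After op 17 (modify c.txt): modified={a.txt, b.txt, c.txt, d.txt, e.txt, f.txt} staged={c.txt}
After op 18 (modify a.txt): modified={a.txt, b.txt, c.txt, d.txt, e.txt, f.txt} staged={c.txt}
After op 19 (git add c.txt): modified={a.txt, b.txt, d.txt, e.txt, f.txt} staged={c.txt}
After op 20 (modify c.txt): modified={a.txt, b.txt, c.txt, d.txt, e.txt, f.txt} staged={c.txt}
After op 21 (git add c.txt): modified={a.txt, b.txt, d.txt, e.txt, f.txt} staged={c.txt}
After op 22 (git commit): modified={a.txt, b.txt, d.txt, e.txt, f.txt} staged={none}
After op 23 (modify c.txt): modified={a.txt, b.txt, c.txt, d.txt, e.txt, f.txt} staged={none}
After op 24 (git add e.txt): modified={a.txt, b.txt, c.txt, d.txt, f.txt} staged={e.txt}
After op 25 (modify e.txt): modified={a.txt, b.txt, c.txt, d.txt, e.txt, f.txt} staged={e.txt}
After op 26 (git reset e.txt): modified={a.txt, b.txt, c.txt, d.txt, e.txt, f.txt} staged={none}

Answer: none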